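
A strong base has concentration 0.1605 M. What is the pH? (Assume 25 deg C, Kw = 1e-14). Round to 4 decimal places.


A strong base dissociates completely, so [OH-] equals the given concentration.
pOH = -log10([OH-]) = -log10(0.1605) = 0.794525
pH = 14 - pOH = 14 - 0.794525
pH = 13.205475, rounded to 4 dp:

13.2055


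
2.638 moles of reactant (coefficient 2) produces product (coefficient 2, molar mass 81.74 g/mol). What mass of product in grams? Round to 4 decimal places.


Use the coefficient ratio to convert reactant moles to product moles, then multiply by the product's molar mass.
moles_P = moles_R * (coeff_P / coeff_R) = 2.638 * (2/2) = 2.638
mass_P = moles_P * M_P = 2.638 * 81.74
mass_P = 215.63012 g, rounded to 4 dp:

215.6301 g


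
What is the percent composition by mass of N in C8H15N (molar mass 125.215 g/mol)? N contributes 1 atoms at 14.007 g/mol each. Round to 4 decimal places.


pct = 100 * (n_elem * M_elem) / M_total
mass_contribution = 1 * 14.007 = 14.007 g/mol
pct = 100 * 14.007 / 125.215
pct = 11.18635946 %, rounded to 4 dp:

11.1864 %


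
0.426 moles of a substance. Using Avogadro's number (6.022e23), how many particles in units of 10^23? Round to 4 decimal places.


N = n * NA, then divide by 1e23 for the requested units.
N / 1e23 = n * 6.022
N / 1e23 = 0.426 * 6.022
N / 1e23 = 2.565372, rounded to 4 dp:

2.5654


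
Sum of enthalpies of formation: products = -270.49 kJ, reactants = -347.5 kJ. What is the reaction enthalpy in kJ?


dH_rxn = sum(dH_f products) - sum(dH_f reactants)
dH_rxn = -270.49 - (-347.5)
dH_rxn = 77.01 kJ:

77.01 kJ


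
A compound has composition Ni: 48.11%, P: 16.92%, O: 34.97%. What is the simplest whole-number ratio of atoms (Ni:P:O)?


Assume 100 g of compound, divide each mass% by atomic mass to get moles, then normalize by the smallest to get a raw atom ratio.
Moles per 100 g: Ni: 48.11/58.693 = 0.8197, P: 16.92/30.974 = 0.5463, O: 34.97/15.999 = 2.1858
Raw ratio (divide by min = 0.5463): Ni: 1.501, P: 1.0, O: 4.001
Multiply by 2 to clear fractions: Ni: 3.001 ~= 3, P: 2.0 ~= 2, O: 8.003 ~= 8
Reduce by GCD to get the simplest whole-number ratio:

3:2:8


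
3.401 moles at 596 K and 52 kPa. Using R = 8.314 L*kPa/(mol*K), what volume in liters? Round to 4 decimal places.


PV = nRT, solve for V = nRT / P.
nRT = 3.401 * 8.314 * 596 = 16852.4447
V = 16852.4447 / 52
V = 324.085475 L, rounded to 4 dp:

324.0855 L


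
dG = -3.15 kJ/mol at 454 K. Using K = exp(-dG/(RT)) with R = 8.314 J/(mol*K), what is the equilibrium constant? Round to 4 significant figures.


dG is in kJ/mol; multiply by 1000 to match R in J/(mol*K).
RT = 8.314 * 454 = 3774.556 J/mol
exponent = -dG*1000 / (RT) = -(-3.15*1000) / 3774.556 = 0.83453524
K = exp(0.83453524)
K = 2.3037431, rounded to 4 significant figures:

2.304


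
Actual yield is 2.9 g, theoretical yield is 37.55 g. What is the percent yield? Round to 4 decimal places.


% yield = 100 * actual / theoretical
% yield = 100 * 2.9 / 37.55
% yield = 7.72303595 %, rounded to 4 dp:

7.7230 %


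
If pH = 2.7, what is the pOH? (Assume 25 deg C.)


At 25 deg C, pH + pOH = 14.
pOH = 14 - pH = 14 - 2.7
pOH = 11.3:

11.30


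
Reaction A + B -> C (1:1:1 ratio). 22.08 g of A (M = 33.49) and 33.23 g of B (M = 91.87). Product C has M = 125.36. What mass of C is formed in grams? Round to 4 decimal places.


Find moles of each reactant; the smaller value is the limiting reagent in a 1:1:1 reaction, so moles_C equals moles of the limiter.
n_A = mass_A / M_A = 22.08 / 33.49 = 0.659301 mol
n_B = mass_B / M_B = 33.23 / 91.87 = 0.361707 mol
Limiting reagent: B (smaller), n_limiting = 0.361707 mol
mass_C = n_limiting * M_C = 0.361707 * 125.36
mass_C = 45.34358952 g, rounded to 4 dp:

45.3436 g


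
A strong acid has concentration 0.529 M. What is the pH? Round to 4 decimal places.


A strong acid dissociates completely, so [H+] equals the given concentration.
pH = -log10([H+]) = -log10(0.529)
pH = 0.27654433, rounded to 4 dp:

0.2765


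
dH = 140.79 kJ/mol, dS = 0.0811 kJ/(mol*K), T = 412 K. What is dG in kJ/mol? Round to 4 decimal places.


Gibbs: dG = dH - T*dS (consistent units, dS already in kJ/(mol*K)).
T*dS = 412 * 0.0811 = 33.4132
dG = 140.79 - (33.4132)
dG = 107.3768 kJ/mol, rounded to 4 dp:

107.3768 kJ/mol


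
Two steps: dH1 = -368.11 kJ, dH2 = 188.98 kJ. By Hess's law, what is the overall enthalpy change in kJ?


Hess's law: enthalpy is a state function, so add the step enthalpies.
dH_total = dH1 + dH2 = -368.11 + (188.98)
dH_total = -179.13 kJ:

-179.13 kJ


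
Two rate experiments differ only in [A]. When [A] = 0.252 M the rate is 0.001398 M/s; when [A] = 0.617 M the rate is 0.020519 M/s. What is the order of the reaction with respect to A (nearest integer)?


Rate is proportional to [A]^n, so rate2/rate1 = ([A]2/[A]1)^n. Take logs to solve for n.
rate2/rate1 = 0.020519 / 0.001398 = 14.6774
[A]2/[A]1 = 0.617 / 0.252 = 2.4484
n = ln(14.6774) / ln(2.4484) = 3.0
Nearest integer order:

3


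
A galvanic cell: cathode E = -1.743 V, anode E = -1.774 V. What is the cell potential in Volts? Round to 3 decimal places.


Standard cell potential: E_cell = E_cathode - E_anode.
E_cell = -1.743 - (-1.774)
E_cell = 0.031 V, rounded to 3 dp:

0.031 V


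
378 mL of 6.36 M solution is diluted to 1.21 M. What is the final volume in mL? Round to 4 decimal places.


Dilution: M1*V1 = M2*V2, solve for V2.
V2 = M1*V1 / M2
V2 = 6.36 * 378 / 1.21
V2 = 2404.08 / 1.21
V2 = 1986.84297521 mL, rounded to 4 dp:

1986.8430 mL


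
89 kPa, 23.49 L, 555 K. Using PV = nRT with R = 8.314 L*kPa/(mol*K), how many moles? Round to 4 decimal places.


PV = nRT, solve for n = PV / (RT).
PV = 89 * 23.49 = 2090.61
RT = 8.314 * 555 = 4614.27
n = 2090.61 / 4614.27
n = 0.45307492 mol, rounded to 4 dp:

0.4531 mol


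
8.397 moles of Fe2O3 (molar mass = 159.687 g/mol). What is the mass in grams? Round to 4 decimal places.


mass = n * M
mass = 8.397 * 159.687
mass = 1340.891739 g, rounded to 4 dp:

1340.8917 g


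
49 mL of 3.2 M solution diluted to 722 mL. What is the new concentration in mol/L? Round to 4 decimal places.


Dilution: M1*V1 = M2*V2, solve for M2.
M2 = M1*V1 / V2
M2 = 3.2 * 49 / 722
M2 = 156.8 / 722
M2 = 0.21717452 mol/L, rounded to 4 dp:

0.2172 mol/L


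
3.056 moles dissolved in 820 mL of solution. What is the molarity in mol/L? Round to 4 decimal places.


Convert volume to liters: V_L = V_mL / 1000.
V_L = 820 / 1000 = 0.82 L
M = n / V_L = 3.056 / 0.82
M = 3.72682927 mol/L, rounded to 4 dp:

3.7268 mol/L


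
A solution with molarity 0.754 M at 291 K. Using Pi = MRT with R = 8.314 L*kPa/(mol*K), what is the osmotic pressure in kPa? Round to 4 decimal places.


Osmotic pressure (van't Hoff): Pi = M*R*T.
RT = 8.314 * 291 = 2419.374
Pi = 0.754 * 2419.374
Pi = 1824.207996 kPa, rounded to 4 dp:

1824.2080 kPa


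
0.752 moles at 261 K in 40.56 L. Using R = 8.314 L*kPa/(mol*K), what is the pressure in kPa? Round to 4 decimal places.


PV = nRT, solve for P = nRT / V.
nRT = 0.752 * 8.314 * 261 = 1631.8054
P = 1631.8054 / 40.56
P = 40.23188856 kPa, rounded to 4 dp:

40.2319 kPa


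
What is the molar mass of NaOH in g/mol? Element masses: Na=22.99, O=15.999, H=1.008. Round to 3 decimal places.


M = sum(count * atomic_mass) over atoms.
M = 1*22.99 + 1*15.999 + 1*1.008
M = 22.99 + 15.999 + 1.008
M = 39.997 g/mol, rounded to 3 dp:

39.997 g/mol


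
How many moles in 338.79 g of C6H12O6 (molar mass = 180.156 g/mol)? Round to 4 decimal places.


n = mass / M
n = 338.79 / 180.156
n = 1.88053687 mol, rounded to 4 dp:

1.8805 mol


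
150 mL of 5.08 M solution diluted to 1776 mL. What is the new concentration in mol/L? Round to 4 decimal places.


Dilution: M1*V1 = M2*V2, solve for M2.
M2 = M1*V1 / V2
M2 = 5.08 * 150 / 1776
M2 = 762.0 / 1776
M2 = 0.42905405 mol/L, rounded to 4 dp:

0.4291 mol/L


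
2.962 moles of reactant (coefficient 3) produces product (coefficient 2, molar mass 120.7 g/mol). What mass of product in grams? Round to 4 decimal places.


Use the coefficient ratio to convert reactant moles to product moles, then multiply by the product's molar mass.
moles_P = moles_R * (coeff_P / coeff_R) = 2.962 * (2/3) = 1.974667
mass_P = moles_P * M_P = 1.974667 * 120.7
mass_P = 238.3423069 g, rounded to 4 dp:

238.3423 g


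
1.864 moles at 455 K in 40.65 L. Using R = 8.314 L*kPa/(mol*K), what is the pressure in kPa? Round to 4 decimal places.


PV = nRT, solve for P = nRT / V.
nRT = 1.864 * 8.314 * 455 = 7051.2697
P = 7051.2697 / 40.65
P = 173.46296925 kPa, rounded to 4 dp:

173.4630 kPa


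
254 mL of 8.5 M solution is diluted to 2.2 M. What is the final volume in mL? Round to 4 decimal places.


Dilution: M1*V1 = M2*V2, solve for V2.
V2 = M1*V1 / M2
V2 = 8.5 * 254 / 2.2
V2 = 2159.0 / 2.2
V2 = 981.36363636 mL, rounded to 4 dp:

981.3636 mL


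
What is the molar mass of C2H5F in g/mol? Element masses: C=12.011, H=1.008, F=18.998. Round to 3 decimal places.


M = sum(count * atomic_mass) over atoms.
M = 2*12.011 + 5*1.008 + 1*18.998
M = 24.022 + 5.04 + 18.998
M = 48.06 g/mol, rounded to 3 dp:

48.060 g/mol


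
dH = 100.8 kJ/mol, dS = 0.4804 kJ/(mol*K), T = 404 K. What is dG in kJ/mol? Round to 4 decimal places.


Gibbs: dG = dH - T*dS (consistent units, dS already in kJ/(mol*K)).
T*dS = 404 * 0.4804 = 194.0816
dG = 100.8 - (194.0816)
dG = -93.2816 kJ/mol, rounded to 4 dp:

-93.2816 kJ/mol


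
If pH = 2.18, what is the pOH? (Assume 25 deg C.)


At 25 deg C, pH + pOH = 14.
pOH = 14 - pH = 14 - 2.18
pOH = 11.82:

11.82


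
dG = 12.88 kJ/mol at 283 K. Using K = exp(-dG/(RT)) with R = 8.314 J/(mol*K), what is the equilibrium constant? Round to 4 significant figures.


dG is in kJ/mol; multiply by 1000 to match R in J/(mol*K).
RT = 8.314 * 283 = 2352.862 J/mol
exponent = -dG*1000 / (RT) = -(12.88*1000) / 2352.862 = -5.47418421
K = exp(-5.47418421)
K = 0.0041936483, rounded to 4 significant figures:

0.004194


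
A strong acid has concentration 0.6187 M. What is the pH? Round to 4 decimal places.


A strong acid dissociates completely, so [H+] equals the given concentration.
pH = -log10([H+]) = -log10(0.6187)
pH = 0.20851988, rounded to 4 dp:

0.2085


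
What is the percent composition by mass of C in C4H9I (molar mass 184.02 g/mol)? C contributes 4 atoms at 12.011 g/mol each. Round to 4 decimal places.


pct = 100 * (n_elem * M_elem) / M_total
mass_contribution = 4 * 12.011 = 48.044 g/mol
pct = 100 * 48.044 / 184.02
pct = 26.10803174 %, rounded to 4 dp:

26.1080 %


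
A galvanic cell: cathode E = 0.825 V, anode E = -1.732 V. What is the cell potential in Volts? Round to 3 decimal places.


Standard cell potential: E_cell = E_cathode - E_anode.
E_cell = 0.825 - (-1.732)
E_cell = 2.557 V, rounded to 3 dp:

2.557 V


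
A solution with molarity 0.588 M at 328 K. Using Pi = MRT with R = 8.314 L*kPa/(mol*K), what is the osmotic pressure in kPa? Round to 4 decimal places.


Osmotic pressure (van't Hoff): Pi = M*R*T.
RT = 8.314 * 328 = 2726.992
Pi = 0.588 * 2726.992
Pi = 1603.471296 kPa, rounded to 4 dp:

1603.4713 kPa


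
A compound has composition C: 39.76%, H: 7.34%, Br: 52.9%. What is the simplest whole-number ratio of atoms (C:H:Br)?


Assume 100 g of compound, divide each mass% by atomic mass to get moles, then normalize by the smallest to get a raw atom ratio.
Moles per 100 g: C: 39.76/12.011 = 3.3103, H: 7.34/1.008 = 7.2817, Br: 52.9/79.904 = 0.662
Raw ratio (divide by min = 0.662): C: 5.0, H: 10.999, Br: 1.0
Multiply by 1 to clear fractions: C: 5.0 ~= 5, H: 10.999 ~= 11, Br: 1.0 ~= 1
Reduce by GCD to get the simplest whole-number ratio:

5:11:1


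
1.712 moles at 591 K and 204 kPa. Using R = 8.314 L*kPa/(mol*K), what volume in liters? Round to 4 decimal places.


PV = nRT, solve for V = nRT / P.
nRT = 1.712 * 8.314 * 591 = 8412.0387
V = 8412.0387 / 204
V = 41.23548382 L, rounded to 4 dp:

41.2355 L


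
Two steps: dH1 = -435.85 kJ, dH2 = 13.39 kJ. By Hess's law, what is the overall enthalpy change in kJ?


Hess's law: enthalpy is a state function, so add the step enthalpies.
dH_total = dH1 + dH2 = -435.85 + (13.39)
dH_total = -422.46 kJ:

-422.46 kJ


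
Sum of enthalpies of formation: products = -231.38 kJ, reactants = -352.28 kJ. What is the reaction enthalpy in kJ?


dH_rxn = sum(dH_f products) - sum(dH_f reactants)
dH_rxn = -231.38 - (-352.28)
dH_rxn = 120.9 kJ:

120.90 kJ


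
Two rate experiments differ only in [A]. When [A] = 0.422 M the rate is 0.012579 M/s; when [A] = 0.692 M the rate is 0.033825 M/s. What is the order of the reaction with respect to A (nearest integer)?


Rate is proportional to [A]^n, so rate2/rate1 = ([A]2/[A]1)^n. Take logs to solve for n.
rate2/rate1 = 0.033825 / 0.012579 = 2.689
[A]2/[A]1 = 0.692 / 0.422 = 1.6398
n = ln(2.689) / ln(1.6398) = 2.0
Nearest integer order:

2


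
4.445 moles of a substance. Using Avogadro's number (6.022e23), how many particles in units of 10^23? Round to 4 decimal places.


N = n * NA, then divide by 1e23 for the requested units.
N / 1e23 = n * 6.022
N / 1e23 = 4.445 * 6.022
N / 1e23 = 26.76779, rounded to 4 dp:

26.7678


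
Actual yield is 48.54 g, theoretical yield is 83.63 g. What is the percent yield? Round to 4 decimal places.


% yield = 100 * actual / theoretical
% yield = 100 * 48.54 / 83.63
% yield = 58.04137271 %, rounded to 4 dp:

58.0414 %


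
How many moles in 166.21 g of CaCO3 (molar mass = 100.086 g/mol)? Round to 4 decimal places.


n = mass / M
n = 166.21 / 100.086
n = 1.66067182 mol, rounded to 4 dp:

1.6607 mol


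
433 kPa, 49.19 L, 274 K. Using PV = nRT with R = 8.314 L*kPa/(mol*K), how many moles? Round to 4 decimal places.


PV = nRT, solve for n = PV / (RT).
PV = 433 * 49.19 = 21299.27
RT = 8.314 * 274 = 2278.036
n = 21299.27 / 2278.036
n = 9.34983907 mol, rounded to 4 dp:

9.3498 mol


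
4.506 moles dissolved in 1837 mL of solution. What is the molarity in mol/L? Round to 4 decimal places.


Convert volume to liters: V_L = V_mL / 1000.
V_L = 1837 / 1000 = 1.837 L
M = n / V_L = 4.506 / 1.837
M = 2.45291236 mol/L, rounded to 4 dp:

2.4529 mol/L


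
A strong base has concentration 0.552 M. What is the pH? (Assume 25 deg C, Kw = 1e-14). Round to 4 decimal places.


A strong base dissociates completely, so [OH-] equals the given concentration.
pOH = -log10([OH-]) = -log10(0.552) = 0.258061
pH = 14 - pOH = 14 - 0.258061
pH = 13.741939, rounded to 4 dp:

13.7419


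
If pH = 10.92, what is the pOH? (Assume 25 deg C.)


At 25 deg C, pH + pOH = 14.
pOH = 14 - pH = 14 - 10.92
pOH = 3.08:

3.08


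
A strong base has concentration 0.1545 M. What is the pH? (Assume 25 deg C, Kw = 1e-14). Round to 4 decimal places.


A strong base dissociates completely, so [OH-] equals the given concentration.
pOH = -log10([OH-]) = -log10(0.1545) = 0.811072
pH = 14 - pOH = 14 - 0.811072
pH = 13.188928, rounded to 4 dp:

13.1889


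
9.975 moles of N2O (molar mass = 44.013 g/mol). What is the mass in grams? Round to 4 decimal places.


mass = n * M
mass = 9.975 * 44.013
mass = 439.029675 g, rounded to 4 dp:

439.0297 g


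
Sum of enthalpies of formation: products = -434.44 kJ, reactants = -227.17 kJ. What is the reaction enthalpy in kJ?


dH_rxn = sum(dH_f products) - sum(dH_f reactants)
dH_rxn = -434.44 - (-227.17)
dH_rxn = -207.27 kJ:

-207.27 kJ


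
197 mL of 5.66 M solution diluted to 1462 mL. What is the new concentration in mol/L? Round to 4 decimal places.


Dilution: M1*V1 = M2*V2, solve for M2.
M2 = M1*V1 / V2
M2 = 5.66 * 197 / 1462
M2 = 1115.02 / 1462
M2 = 0.76266758 mol/L, rounded to 4 dp:

0.7627 mol/L


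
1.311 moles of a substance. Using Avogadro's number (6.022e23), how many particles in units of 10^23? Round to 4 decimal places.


N = n * NA, then divide by 1e23 for the requested units.
N / 1e23 = n * 6.022
N / 1e23 = 1.311 * 6.022
N / 1e23 = 7.894842, rounded to 4 dp:

7.8948


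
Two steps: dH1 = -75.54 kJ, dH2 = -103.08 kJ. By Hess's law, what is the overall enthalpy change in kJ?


Hess's law: enthalpy is a state function, so add the step enthalpies.
dH_total = dH1 + dH2 = -75.54 + (-103.08)
dH_total = -178.62 kJ:

-178.62 kJ


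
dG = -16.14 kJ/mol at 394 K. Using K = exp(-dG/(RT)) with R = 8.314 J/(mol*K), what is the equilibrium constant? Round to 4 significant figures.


dG is in kJ/mol; multiply by 1000 to match R in J/(mol*K).
RT = 8.314 * 394 = 3275.716 J/mol
exponent = -dG*1000 / (RT) = -(-16.14*1000) / 3275.716 = 4.92716707
K = exp(4.92716707)
K = 137.98805, rounded to 4 significant figures:

138.0


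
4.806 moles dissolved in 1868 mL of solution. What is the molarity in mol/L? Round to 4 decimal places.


Convert volume to liters: V_L = V_mL / 1000.
V_L = 1868 / 1000 = 1.868 L
M = n / V_L = 4.806 / 1.868
M = 2.57280514 mol/L, rounded to 4 dp:

2.5728 mol/L


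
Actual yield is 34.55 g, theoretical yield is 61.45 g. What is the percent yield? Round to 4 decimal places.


% yield = 100 * actual / theoretical
% yield = 100 * 34.55 / 61.45
% yield = 56.22457282 %, rounded to 4 dp:

56.2246 %


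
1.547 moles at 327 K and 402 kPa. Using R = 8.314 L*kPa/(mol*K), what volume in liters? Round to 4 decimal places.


PV = nRT, solve for V = nRT / P.
nRT = 1.547 * 8.314 * 327 = 4205.7949
V = 4205.7949 / 402
V = 10.46217637 L, rounded to 4 dp:

10.4622 L


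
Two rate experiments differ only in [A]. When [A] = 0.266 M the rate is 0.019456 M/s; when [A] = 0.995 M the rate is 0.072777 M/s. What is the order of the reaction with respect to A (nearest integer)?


Rate is proportional to [A]^n, so rate2/rate1 = ([A]2/[A]1)^n. Take logs to solve for n.
rate2/rate1 = 0.072777 / 0.019456 = 3.7406
[A]2/[A]1 = 0.995 / 0.266 = 3.7406
n = ln(3.7406) / ln(3.7406) = 1.0
Nearest integer order:

1


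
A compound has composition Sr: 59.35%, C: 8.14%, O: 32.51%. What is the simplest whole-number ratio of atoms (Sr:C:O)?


Assume 100 g of compound, divide each mass% by atomic mass to get moles, then normalize by the smallest to get a raw atom ratio.
Moles per 100 g: Sr: 59.35/87.62 = 0.6774, C: 8.14/12.011 = 0.6777, O: 32.51/15.999 = 2.032
Raw ratio (divide by min = 0.6774): Sr: 1.0, C: 1.001, O: 3.0
Multiply by 1 to clear fractions: Sr: 1.0 ~= 1, C: 1.001 ~= 1, O: 3.0 ~= 3
Reduce by GCD to get the simplest whole-number ratio:

1:1:3


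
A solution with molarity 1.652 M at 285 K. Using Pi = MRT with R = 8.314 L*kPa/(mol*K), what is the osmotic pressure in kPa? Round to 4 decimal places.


Osmotic pressure (van't Hoff): Pi = M*R*T.
RT = 8.314 * 285 = 2369.49
Pi = 1.652 * 2369.49
Pi = 3914.39748 kPa, rounded to 4 dp:

3914.3975 kPa


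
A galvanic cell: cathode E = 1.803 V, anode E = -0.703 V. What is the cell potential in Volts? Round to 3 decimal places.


Standard cell potential: E_cell = E_cathode - E_anode.
E_cell = 1.803 - (-0.703)
E_cell = 2.506 V, rounded to 3 dp:

2.506 V


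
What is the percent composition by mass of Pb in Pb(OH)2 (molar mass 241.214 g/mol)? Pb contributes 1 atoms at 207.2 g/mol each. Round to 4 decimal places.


pct = 100 * (n_elem * M_elem) / M_total
mass_contribution = 1 * 207.2 = 207.2 g/mol
pct = 100 * 207.2 / 241.214
pct = 85.89882843 %, rounded to 4 dp:

85.8988 %


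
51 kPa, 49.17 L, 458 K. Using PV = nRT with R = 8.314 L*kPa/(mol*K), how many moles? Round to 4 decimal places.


PV = nRT, solve for n = PV / (RT).
PV = 51 * 49.17 = 2507.67
RT = 8.314 * 458 = 3807.812
n = 2507.67 / 3807.812
n = 0.6585593 mol, rounded to 4 dp:

0.6586 mol


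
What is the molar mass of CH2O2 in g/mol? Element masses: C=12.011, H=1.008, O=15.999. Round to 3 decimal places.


M = sum(count * atomic_mass) over atoms.
M = 1*12.011 + 2*1.008 + 2*15.999
M = 12.011 + 2.016 + 31.998
M = 46.025 g/mol, rounded to 3 dp:

46.025 g/mol


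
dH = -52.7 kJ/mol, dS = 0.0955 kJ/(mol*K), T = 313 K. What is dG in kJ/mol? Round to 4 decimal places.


Gibbs: dG = dH - T*dS (consistent units, dS already in kJ/(mol*K)).
T*dS = 313 * 0.0955 = 29.8915
dG = -52.7 - (29.8915)
dG = -82.5915 kJ/mol, rounded to 4 dp:

-82.5915 kJ/mol


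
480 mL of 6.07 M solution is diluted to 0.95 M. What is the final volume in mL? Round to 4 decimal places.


Dilution: M1*V1 = M2*V2, solve for V2.
V2 = M1*V1 / M2
V2 = 6.07 * 480 / 0.95
V2 = 2913.6 / 0.95
V2 = 3066.94736842 mL, rounded to 4 dp:

3066.9474 mL


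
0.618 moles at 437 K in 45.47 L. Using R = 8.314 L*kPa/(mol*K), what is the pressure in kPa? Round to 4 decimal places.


PV = nRT, solve for P = nRT / V.
nRT = 0.618 * 8.314 * 437 = 2245.3287
P = 2245.3287 / 45.47
P = 49.38044205 kPa, rounded to 4 dp:

49.3804 kPa


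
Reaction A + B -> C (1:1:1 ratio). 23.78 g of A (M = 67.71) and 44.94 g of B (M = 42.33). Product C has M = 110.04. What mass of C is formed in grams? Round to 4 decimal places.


Find moles of each reactant; the smaller value is the limiting reagent in a 1:1:1 reaction, so moles_C equals moles of the limiter.
n_A = mass_A / M_A = 23.78 / 67.71 = 0.351204 mol
n_B = mass_B / M_B = 44.94 / 42.33 = 1.061658 mol
Limiting reagent: A (smaller), n_limiting = 0.351204 mol
mass_C = n_limiting * M_C = 0.351204 * 110.04
mass_C = 38.64648816 g, rounded to 4 dp:

38.6465 g


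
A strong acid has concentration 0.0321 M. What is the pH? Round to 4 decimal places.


A strong acid dissociates completely, so [H+] equals the given concentration.
pH = -log10([H+]) = -log10(0.0321)
pH = 1.49349497, rounded to 4 dp:

1.4935


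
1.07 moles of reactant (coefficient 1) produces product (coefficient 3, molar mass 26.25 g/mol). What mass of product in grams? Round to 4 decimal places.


Use the coefficient ratio to convert reactant moles to product moles, then multiply by the product's molar mass.
moles_P = moles_R * (coeff_P / coeff_R) = 1.07 * (3/1) = 3.21
mass_P = moles_P * M_P = 3.21 * 26.25
mass_P = 84.2625 g, rounded to 4 dp:

84.2625 g


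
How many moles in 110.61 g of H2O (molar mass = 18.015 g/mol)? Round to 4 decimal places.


n = mass / M
n = 110.61 / 18.015
n = 6.13988343 mol, rounded to 4 dp:

6.1399 mol


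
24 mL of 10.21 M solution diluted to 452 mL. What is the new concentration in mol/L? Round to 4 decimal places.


Dilution: M1*V1 = M2*V2, solve for M2.
M2 = M1*V1 / V2
M2 = 10.21 * 24 / 452
M2 = 245.04 / 452
M2 = 0.54212389 mol/L, rounded to 4 dp:

0.5421 mol/L


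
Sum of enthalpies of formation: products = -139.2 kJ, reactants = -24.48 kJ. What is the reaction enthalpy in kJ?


dH_rxn = sum(dH_f products) - sum(dH_f reactants)
dH_rxn = -139.2 - (-24.48)
dH_rxn = -114.72 kJ:

-114.72 kJ


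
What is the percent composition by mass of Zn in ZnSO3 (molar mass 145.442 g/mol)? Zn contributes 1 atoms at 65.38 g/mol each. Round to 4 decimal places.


pct = 100 * (n_elem * M_elem) / M_total
mass_contribution = 1 * 65.38 = 65.38 g/mol
pct = 100 * 65.38 / 145.442
pct = 44.95262716 %, rounded to 4 dp:

44.9526 %


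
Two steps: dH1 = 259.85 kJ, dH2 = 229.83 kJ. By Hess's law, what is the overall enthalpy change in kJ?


Hess's law: enthalpy is a state function, so add the step enthalpies.
dH_total = dH1 + dH2 = 259.85 + (229.83)
dH_total = 489.68 kJ:

489.68 kJ


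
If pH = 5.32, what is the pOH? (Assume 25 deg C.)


At 25 deg C, pH + pOH = 14.
pOH = 14 - pH = 14 - 5.32
pOH = 8.68:

8.68


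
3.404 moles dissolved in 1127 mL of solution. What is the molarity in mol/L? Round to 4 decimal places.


Convert volume to liters: V_L = V_mL / 1000.
V_L = 1127 / 1000 = 1.127 L
M = n / V_L = 3.404 / 1.127
M = 3.02040816 mol/L, rounded to 4 dp:

3.0204 mol/L


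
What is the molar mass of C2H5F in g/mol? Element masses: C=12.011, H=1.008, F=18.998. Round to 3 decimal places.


M = sum(count * atomic_mass) over atoms.
M = 2*12.011 + 5*1.008 + 1*18.998
M = 24.022 + 5.04 + 18.998
M = 48.06 g/mol, rounded to 3 dp:

48.060 g/mol


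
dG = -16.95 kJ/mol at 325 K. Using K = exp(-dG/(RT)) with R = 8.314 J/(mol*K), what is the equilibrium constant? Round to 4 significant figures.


dG is in kJ/mol; multiply by 1000 to match R in J/(mol*K).
RT = 8.314 * 325 = 2702.05 J/mol
exponent = -dG*1000 / (RT) = -(-16.95*1000) / 2702.05 = 6.27301493
K = exp(6.27301493)
K = 530.0731, rounded to 4 significant figures:

530.1


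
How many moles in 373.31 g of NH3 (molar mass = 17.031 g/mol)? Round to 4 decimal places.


n = mass / M
n = 373.31 / 17.031
n = 21.91944102 mol, rounded to 4 dp:

21.9194 mol


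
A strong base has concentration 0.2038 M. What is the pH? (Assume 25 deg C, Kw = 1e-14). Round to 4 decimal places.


A strong base dissociates completely, so [OH-] equals the given concentration.
pOH = -log10([OH-]) = -log10(0.2038) = 0.690796
pH = 14 - pOH = 14 - 0.690796
pH = 13.309204, rounded to 4 dp:

13.3092


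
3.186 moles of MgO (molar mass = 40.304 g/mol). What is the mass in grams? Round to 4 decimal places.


mass = n * M
mass = 3.186 * 40.304
mass = 128.408544 g, rounded to 4 dp:

128.4085 g


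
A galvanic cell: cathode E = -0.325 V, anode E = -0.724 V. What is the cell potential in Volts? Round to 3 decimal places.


Standard cell potential: E_cell = E_cathode - E_anode.
E_cell = -0.325 - (-0.724)
E_cell = 0.399 V, rounded to 3 dp:

0.399 V


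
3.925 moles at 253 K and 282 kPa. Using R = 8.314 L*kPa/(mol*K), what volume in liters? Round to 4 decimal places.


PV = nRT, solve for V = nRT / P.
nRT = 3.925 * 8.314 * 253 = 8256.0099
V = 8256.0099 / 282
V = 29.27663085 L, rounded to 4 dp:

29.2766 L


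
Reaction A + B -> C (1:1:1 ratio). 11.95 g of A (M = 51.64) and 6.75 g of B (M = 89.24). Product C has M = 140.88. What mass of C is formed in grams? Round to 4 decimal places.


Find moles of each reactant; the smaller value is the limiting reagent in a 1:1:1 reaction, so moles_C equals moles of the limiter.
n_A = mass_A / M_A = 11.95 / 51.64 = 0.23141 mol
n_B = mass_B / M_B = 6.75 / 89.24 = 0.075639 mol
Limiting reagent: B (smaller), n_limiting = 0.075639 mol
mass_C = n_limiting * M_C = 0.075639 * 140.88
mass_C = 10.65602232 g, rounded to 4 dp:

10.6560 g


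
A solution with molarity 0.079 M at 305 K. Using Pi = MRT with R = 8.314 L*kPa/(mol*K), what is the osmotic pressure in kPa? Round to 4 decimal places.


Osmotic pressure (van't Hoff): Pi = M*R*T.
RT = 8.314 * 305 = 2535.77
Pi = 0.079 * 2535.77
Pi = 200.32583 kPa, rounded to 4 dp:

200.3258 kPa


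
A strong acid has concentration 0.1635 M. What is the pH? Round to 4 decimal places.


A strong acid dissociates completely, so [H+] equals the given concentration.
pH = -log10([H+]) = -log10(0.1635)
pH = 0.78648224, rounded to 4 dp:

0.7865


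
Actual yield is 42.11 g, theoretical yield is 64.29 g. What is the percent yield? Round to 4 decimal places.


% yield = 100 * actual / theoretical
% yield = 100 * 42.11 / 64.29
% yield = 65.50007777 %, rounded to 4 dp:

65.5001 %


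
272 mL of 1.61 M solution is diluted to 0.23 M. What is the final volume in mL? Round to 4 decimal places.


Dilution: M1*V1 = M2*V2, solve for V2.
V2 = M1*V1 / M2
V2 = 1.61 * 272 / 0.23
V2 = 437.92 / 0.23
V2 = 1904.0 mL, rounded to 4 dp:

1904.0000 mL


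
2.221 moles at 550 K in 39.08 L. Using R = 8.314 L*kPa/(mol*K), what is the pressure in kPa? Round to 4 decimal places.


PV = nRT, solve for P = nRT / V.
nRT = 2.221 * 8.314 * 550 = 10155.9667
P = 10155.9667 / 39.08
P = 259.87632293 kPa, rounded to 4 dp:

259.8763 kPa


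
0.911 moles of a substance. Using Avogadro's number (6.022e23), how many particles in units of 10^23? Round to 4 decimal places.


N = n * NA, then divide by 1e23 for the requested units.
N / 1e23 = n * 6.022
N / 1e23 = 0.911 * 6.022
N / 1e23 = 5.486042, rounded to 4 dp:

5.4860


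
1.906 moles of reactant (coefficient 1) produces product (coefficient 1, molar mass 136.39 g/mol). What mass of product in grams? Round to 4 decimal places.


Use the coefficient ratio to convert reactant moles to product moles, then multiply by the product's molar mass.
moles_P = moles_R * (coeff_P / coeff_R) = 1.906 * (1/1) = 1.906
mass_P = moles_P * M_P = 1.906 * 136.39
mass_P = 259.95934 g, rounded to 4 dp:

259.9593 g


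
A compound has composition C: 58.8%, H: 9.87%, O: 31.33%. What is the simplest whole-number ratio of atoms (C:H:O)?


Assume 100 g of compound, divide each mass% by atomic mass to get moles, then normalize by the smallest to get a raw atom ratio.
Moles per 100 g: C: 58.8/12.011 = 4.8955, H: 9.87/1.008 = 9.7917, O: 31.33/15.999 = 1.9582
Raw ratio (divide by min = 1.9582): C: 2.5, H: 5.0, O: 1.0
Multiply by 2 to clear fractions: C: 5.0 ~= 5, H: 10.0 ~= 10, O: 2.0 ~= 2
Reduce by GCD to get the simplest whole-number ratio:

5:10:2


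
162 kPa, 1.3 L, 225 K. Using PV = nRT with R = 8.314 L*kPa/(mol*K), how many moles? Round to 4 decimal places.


PV = nRT, solve for n = PV / (RT).
PV = 162 * 1.3 = 210.6
RT = 8.314 * 225 = 1870.65
n = 210.6 / 1870.65
n = 0.11258119 mol, rounded to 4 dp:

0.1126 mol


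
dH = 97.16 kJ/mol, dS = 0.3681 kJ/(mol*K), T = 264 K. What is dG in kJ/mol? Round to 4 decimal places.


Gibbs: dG = dH - T*dS (consistent units, dS already in kJ/(mol*K)).
T*dS = 264 * 0.3681 = 97.1784
dG = 97.16 - (97.1784)
dG = -0.0184 kJ/mol, rounded to 4 dp:

-0.0184 kJ/mol


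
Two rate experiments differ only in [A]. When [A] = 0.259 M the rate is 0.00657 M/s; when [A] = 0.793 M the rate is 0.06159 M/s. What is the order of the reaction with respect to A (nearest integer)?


Rate is proportional to [A]^n, so rate2/rate1 = ([A]2/[A]1)^n. Take logs to solve for n.
rate2/rate1 = 0.06159 / 0.00657 = 9.3744
[A]2/[A]1 = 0.793 / 0.259 = 3.0618
n = ln(9.3744) / ln(3.0618) = 2.0
Nearest integer order:

2


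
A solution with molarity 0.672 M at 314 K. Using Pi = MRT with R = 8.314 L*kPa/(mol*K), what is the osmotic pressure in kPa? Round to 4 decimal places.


Osmotic pressure (van't Hoff): Pi = M*R*T.
RT = 8.314 * 314 = 2610.596
Pi = 0.672 * 2610.596
Pi = 1754.320512 kPa, rounded to 4 dp:

1754.3205 kPa


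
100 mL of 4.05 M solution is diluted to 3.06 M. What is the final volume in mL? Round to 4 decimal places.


Dilution: M1*V1 = M2*V2, solve for V2.
V2 = M1*V1 / M2
V2 = 4.05 * 100 / 3.06
V2 = 405.0 / 3.06
V2 = 132.35294118 mL, rounded to 4 dp:

132.3529 mL


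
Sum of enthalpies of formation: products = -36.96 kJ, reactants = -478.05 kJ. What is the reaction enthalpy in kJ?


dH_rxn = sum(dH_f products) - sum(dH_f reactants)
dH_rxn = -36.96 - (-478.05)
dH_rxn = 441.09 kJ:

441.09 kJ


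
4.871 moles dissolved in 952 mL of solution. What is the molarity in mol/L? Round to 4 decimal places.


Convert volume to liters: V_L = V_mL / 1000.
V_L = 952 / 1000 = 0.952 L
M = n / V_L = 4.871 / 0.952
M = 5.11659664 mol/L, rounded to 4 dp:

5.1166 mol/L


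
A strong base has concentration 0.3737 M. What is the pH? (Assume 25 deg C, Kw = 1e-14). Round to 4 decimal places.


A strong base dissociates completely, so [OH-] equals the given concentration.
pOH = -log10([OH-]) = -log10(0.3737) = 0.427477
pH = 14 - pOH = 14 - 0.427477
pH = 13.572523, rounded to 4 dp:

13.5725


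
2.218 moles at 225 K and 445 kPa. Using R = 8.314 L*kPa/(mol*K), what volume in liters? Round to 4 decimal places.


PV = nRT, solve for V = nRT / P.
nRT = 2.218 * 8.314 * 225 = 4149.1017
V = 4149.1017 / 445
V = 9.32382404 L, rounded to 4 dp:

9.3238 L


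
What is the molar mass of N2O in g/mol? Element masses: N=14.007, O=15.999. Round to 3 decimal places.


M = sum(count * atomic_mass) over atoms.
M = 2*14.007 + 1*15.999
M = 28.014 + 15.999
M = 44.013 g/mol, rounded to 3 dp:

44.013 g/mol


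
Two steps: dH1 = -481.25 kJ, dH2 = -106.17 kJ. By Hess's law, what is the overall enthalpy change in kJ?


Hess's law: enthalpy is a state function, so add the step enthalpies.
dH_total = dH1 + dH2 = -481.25 + (-106.17)
dH_total = -587.42 kJ:

-587.42 kJ


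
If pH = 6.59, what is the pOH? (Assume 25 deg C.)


At 25 deg C, pH + pOH = 14.
pOH = 14 - pH = 14 - 6.59
pOH = 7.41:

7.41


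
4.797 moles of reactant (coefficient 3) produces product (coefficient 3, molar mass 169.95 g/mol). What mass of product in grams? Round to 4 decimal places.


Use the coefficient ratio to convert reactant moles to product moles, then multiply by the product's molar mass.
moles_P = moles_R * (coeff_P / coeff_R) = 4.797 * (3/3) = 4.797
mass_P = moles_P * M_P = 4.797 * 169.95
mass_P = 815.25015 g, rounded to 4 dp:

815.2502 g


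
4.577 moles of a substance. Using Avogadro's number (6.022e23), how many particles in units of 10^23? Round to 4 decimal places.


N = n * NA, then divide by 1e23 for the requested units.
N / 1e23 = n * 6.022
N / 1e23 = 4.577 * 6.022
N / 1e23 = 27.562694, rounded to 4 dp:

27.5627


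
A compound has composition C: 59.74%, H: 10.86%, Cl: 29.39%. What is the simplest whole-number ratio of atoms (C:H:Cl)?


Assume 100 g of compound, divide each mass% by atomic mass to get moles, then normalize by the smallest to get a raw atom ratio.
Moles per 100 g: C: 59.74/12.011 = 4.9738, H: 10.86/1.008 = 10.7738, Cl: 29.39/35.453 = 0.829
Raw ratio (divide by min = 0.829): C: 6.0, H: 12.996, Cl: 1.0
Multiply by 1 to clear fractions: C: 6.0 ~= 6, H: 12.996 ~= 13, Cl: 1.0 ~= 1
Reduce by GCD to get the simplest whole-number ratio:

6:13:1


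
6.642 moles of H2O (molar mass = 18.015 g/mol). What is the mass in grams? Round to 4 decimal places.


mass = n * M
mass = 6.642 * 18.015
mass = 119.65563 g, rounded to 4 dp:

119.6556 g


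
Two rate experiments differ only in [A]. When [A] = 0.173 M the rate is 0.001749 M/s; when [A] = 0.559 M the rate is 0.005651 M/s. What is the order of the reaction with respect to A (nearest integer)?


Rate is proportional to [A]^n, so rate2/rate1 = ([A]2/[A]1)^n. Take logs to solve for n.
rate2/rate1 = 0.005651 / 0.001749 = 3.231
[A]2/[A]1 = 0.559 / 0.173 = 3.2312
n = ln(3.231) / ln(3.2312) = 1.0
Nearest integer order:

1


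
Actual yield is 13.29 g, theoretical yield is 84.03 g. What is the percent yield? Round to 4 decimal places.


% yield = 100 * actual / theoretical
% yield = 100 * 13.29 / 84.03
% yield = 15.81578008 %, rounded to 4 dp:

15.8158 %


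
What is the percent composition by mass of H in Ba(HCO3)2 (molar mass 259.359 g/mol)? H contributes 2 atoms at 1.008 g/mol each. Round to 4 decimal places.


pct = 100 * (n_elem * M_elem) / M_total
mass_contribution = 2 * 1.008 = 2.016 g/mol
pct = 100 * 2.016 / 259.359
pct = 0.77730096 %, rounded to 4 dp:

0.7773 %


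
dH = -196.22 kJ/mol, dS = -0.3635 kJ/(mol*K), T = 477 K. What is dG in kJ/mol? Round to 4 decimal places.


Gibbs: dG = dH - T*dS (consistent units, dS already in kJ/(mol*K)).
T*dS = 477 * -0.3635 = -173.3895
dG = -196.22 - (-173.3895)
dG = -22.8305 kJ/mol, rounded to 4 dp:

-22.8305 kJ/mol


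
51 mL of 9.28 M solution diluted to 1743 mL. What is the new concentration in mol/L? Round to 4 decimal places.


Dilution: M1*V1 = M2*V2, solve for M2.
M2 = M1*V1 / V2
M2 = 9.28 * 51 / 1743
M2 = 473.28 / 1743
M2 = 0.27153184 mol/L, rounded to 4 dp:

0.2715 mol/L


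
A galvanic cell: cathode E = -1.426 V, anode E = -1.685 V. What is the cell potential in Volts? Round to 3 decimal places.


Standard cell potential: E_cell = E_cathode - E_anode.
E_cell = -1.426 - (-1.685)
E_cell = 0.259 V, rounded to 3 dp:

0.259 V


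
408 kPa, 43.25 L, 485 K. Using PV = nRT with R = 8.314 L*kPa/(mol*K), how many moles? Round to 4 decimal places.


PV = nRT, solve for n = PV / (RT).
PV = 408 * 43.25 = 17646.0
RT = 8.314 * 485 = 4032.29
n = 17646.0 / 4032.29
n = 4.37617334 mol, rounded to 4 dp:

4.3762 mol


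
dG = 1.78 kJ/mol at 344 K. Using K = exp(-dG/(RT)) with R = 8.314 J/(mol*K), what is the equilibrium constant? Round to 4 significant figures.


dG is in kJ/mol; multiply by 1000 to match R in J/(mol*K).
RT = 8.314 * 344 = 2860.016 J/mol
exponent = -dG*1000 / (RT) = -(1.78*1000) / 2860.016 = -0.62237414
K = exp(-0.62237414)
K = 0.5366688, rounded to 4 significant figures:

0.5367


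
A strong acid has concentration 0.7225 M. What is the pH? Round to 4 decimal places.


A strong acid dissociates completely, so [H+] equals the given concentration.
pH = -log10([H+]) = -log10(0.7225)
pH = 0.14116215, rounded to 4 dp:

0.1412


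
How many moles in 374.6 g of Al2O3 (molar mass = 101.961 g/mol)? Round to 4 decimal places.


n = mass / M
n = 374.6 / 101.961
n = 3.67395377 mol, rounded to 4 dp:

3.6740 mol


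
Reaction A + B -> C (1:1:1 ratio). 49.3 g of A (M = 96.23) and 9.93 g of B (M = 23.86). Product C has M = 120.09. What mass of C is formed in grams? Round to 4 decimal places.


Find moles of each reactant; the smaller value is the limiting reagent in a 1:1:1 reaction, so moles_C equals moles of the limiter.
n_A = mass_A / M_A = 49.3 / 96.23 = 0.512314 mol
n_B = mass_B / M_B = 9.93 / 23.86 = 0.416178 mol
Limiting reagent: B (smaller), n_limiting = 0.416178 mol
mass_C = n_limiting * M_C = 0.416178 * 120.09
mass_C = 49.97881602 g, rounded to 4 dp:

49.9788 g


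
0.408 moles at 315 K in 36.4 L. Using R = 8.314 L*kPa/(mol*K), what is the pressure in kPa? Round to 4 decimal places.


PV = nRT, solve for P = nRT / V.
nRT = 0.408 * 8.314 * 315 = 1068.5153
P = 1068.5153 / 36.4
P = 29.35481593 kPa, rounded to 4 dp:

29.3548 kPa


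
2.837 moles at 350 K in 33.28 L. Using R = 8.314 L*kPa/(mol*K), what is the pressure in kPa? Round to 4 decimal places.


PV = nRT, solve for P = nRT / V.
nRT = 2.837 * 8.314 * 350 = 8255.3863
P = 8255.3863 / 33.28
P = 248.05848257 kPa, rounded to 4 dp:

248.0585 kPa


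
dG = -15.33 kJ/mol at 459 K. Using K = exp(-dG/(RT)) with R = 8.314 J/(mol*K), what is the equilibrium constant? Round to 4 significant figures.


dG is in kJ/mol; multiply by 1000 to match R in J/(mol*K).
RT = 8.314 * 459 = 3816.126 J/mol
exponent = -dG*1000 / (RT) = -(-15.33*1000) / 3816.126 = 4.01716296
K = exp(4.01716296)
K = 55.543304, rounded to 4 significant figures:

55.54


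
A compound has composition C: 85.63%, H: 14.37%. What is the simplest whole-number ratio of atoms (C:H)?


Assume 100 g of compound, divide each mass% by atomic mass to get moles, then normalize by the smallest to get a raw atom ratio.
Moles per 100 g: C: 85.63/12.011 = 7.1293, H: 14.37/1.008 = 14.256
Raw ratio (divide by min = 7.1293): C: 1.0, H: 2.0
Multiply by 1 to clear fractions: C: 1.0 ~= 1, H: 2.0 ~= 2
Reduce by GCD to get the simplest whole-number ratio:

1:2


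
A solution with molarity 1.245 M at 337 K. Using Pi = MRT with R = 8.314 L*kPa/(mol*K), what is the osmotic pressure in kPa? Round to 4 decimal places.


Osmotic pressure (van't Hoff): Pi = M*R*T.
RT = 8.314 * 337 = 2801.818
Pi = 1.245 * 2801.818
Pi = 3488.26341 kPa, rounded to 4 dp:

3488.2634 kPa


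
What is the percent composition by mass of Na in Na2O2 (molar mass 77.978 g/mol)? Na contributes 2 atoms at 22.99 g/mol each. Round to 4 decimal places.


pct = 100 * (n_elem * M_elem) / M_total
mass_contribution = 2 * 22.99 = 45.98 g/mol
pct = 100 * 45.98 / 77.978
pct = 58.9653492 %, rounded to 4 dp:

58.9653 %


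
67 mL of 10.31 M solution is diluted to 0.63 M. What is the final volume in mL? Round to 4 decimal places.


Dilution: M1*V1 = M2*V2, solve for V2.
V2 = M1*V1 / M2
V2 = 10.31 * 67 / 0.63
V2 = 690.77 / 0.63
V2 = 1096.46031746 mL, rounded to 4 dp:

1096.4603 mL


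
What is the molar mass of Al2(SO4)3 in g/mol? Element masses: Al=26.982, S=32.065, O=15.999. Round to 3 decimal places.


M = sum(count * atomic_mass) over atoms.
M = 2*26.982 + 3*32.065 + 12*15.999
M = 53.964 + 96.195 + 191.988
M = 342.147 g/mol, rounded to 3 dp:

342.147 g/mol


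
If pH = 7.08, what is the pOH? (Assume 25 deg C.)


At 25 deg C, pH + pOH = 14.
pOH = 14 - pH = 14 - 7.08
pOH = 6.92:

6.92


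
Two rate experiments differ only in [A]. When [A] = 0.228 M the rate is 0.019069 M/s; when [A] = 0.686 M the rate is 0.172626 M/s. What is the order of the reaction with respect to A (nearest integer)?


Rate is proportional to [A]^n, so rate2/rate1 = ([A]2/[A]1)^n. Take logs to solve for n.
rate2/rate1 = 0.172626 / 0.019069 = 9.0527
[A]2/[A]1 = 0.686 / 0.228 = 3.0088
n = ln(9.0527) / ln(3.0088) = 2.0
Nearest integer order:

2
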